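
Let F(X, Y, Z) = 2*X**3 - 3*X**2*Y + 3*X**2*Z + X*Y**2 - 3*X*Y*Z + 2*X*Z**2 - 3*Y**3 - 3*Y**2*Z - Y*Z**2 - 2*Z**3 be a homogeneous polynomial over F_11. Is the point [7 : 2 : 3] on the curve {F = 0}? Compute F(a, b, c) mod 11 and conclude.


F(7,2,3) ≡ 3 (mod 11); P is NOT on the curve.

Evaluate F(7, 2, 3) term-by-term (mod 11).
  2*X**3 ↦ 2·343·1·1 = 686
  -3*X**2*Y ↦ -3·49·2·1 = -294
  3*X**2*Z ↦ 3·49·1·3 = 441
  X*Y**2 ↦ 1·7·4·1 = 28
  -3*X*Y*Z ↦ -3·7·2·3 = -126
  2*X*Z**2 ↦ 2·7·1·9 = 126
  -3*Y**3 ↦ -3·1·8·1 = -24
  -3*Y**2*Z ↦ -3·1·4·3 = -36
  -Y*Z**2 ↦ -1·1·2·9 = -18
  -2*Z**3 ↦ -2·1·1·27 = -54
Sum: F(7, 2, 3) = (686) + (-294) + (441) + (28) + (-126) + (126) + (-24) + (-36) + (-18) + (-54) = 729.
Reducing mod 11: 729 ≡ 3 (mod 11).
Since F(a, b, c) ≡ 3 ≠ 0 (mod 11), P does NOT lie on the curve.


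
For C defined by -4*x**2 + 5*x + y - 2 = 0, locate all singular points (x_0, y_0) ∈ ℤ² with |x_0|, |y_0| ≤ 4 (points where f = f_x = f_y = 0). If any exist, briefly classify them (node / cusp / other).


No singular points in the scanned grid; C is smooth there.

Compute partial derivatives:
  f_x = 5 - 8*x.
  f_y = 1.
f_y = 1 is a nonzero constant, so f_y never vanishes: no point (x, y) can satisfy f = f_x = f_y = 0. In particular no (x, y) ∈ {−4, ..., 4}² is singular; the curve is smooth.


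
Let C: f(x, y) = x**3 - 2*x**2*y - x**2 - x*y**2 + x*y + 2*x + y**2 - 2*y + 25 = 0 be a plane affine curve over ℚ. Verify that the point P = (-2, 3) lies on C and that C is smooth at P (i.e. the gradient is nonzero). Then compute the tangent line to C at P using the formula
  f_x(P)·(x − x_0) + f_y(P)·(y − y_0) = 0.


Tangent line at P: 36*x + 6*y + 54 = 0.

Step 1: f(-2, 3) = 0, so P lies on C.
Step 2: partial derivatives
  f_x(x, y) = 3*x**2 - 4*x*y - 2*x - y**2 + y + 2, f_y(x, y) = -2*x**2 - 2*x*y + x + 2*y - 2.
  f_x(P) = 36, f_y(P) = 6 (gradient nonzero, so P is smooth).
Step 3: tangent line at P: 36·(x − -2) + 6·(y − 3) = 0.
Expanding: 36*x + 6*y + 54 = 0.


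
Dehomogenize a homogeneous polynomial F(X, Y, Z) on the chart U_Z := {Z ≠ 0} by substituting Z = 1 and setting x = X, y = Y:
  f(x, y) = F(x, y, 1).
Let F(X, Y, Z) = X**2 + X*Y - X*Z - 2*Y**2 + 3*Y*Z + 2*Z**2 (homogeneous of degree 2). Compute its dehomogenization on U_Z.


f(x, y) = x**2 + x*y - x - 2*y**2 + 3*y + 2

On U_Z we set Z = 1. Each monomial c·X^i·Y^j·Z^k in F becomes c·x^i·y^j·1^k = c·x^i·y^j.
Substituting Z = 1: F(X, Y, 1) = x**2 + x*y - x - 2*y**2 + 3*y + 2.
Note: deg(f) ≤ deg(F) = 2; strict inequality happens when F is divisible by Z (lost terms).


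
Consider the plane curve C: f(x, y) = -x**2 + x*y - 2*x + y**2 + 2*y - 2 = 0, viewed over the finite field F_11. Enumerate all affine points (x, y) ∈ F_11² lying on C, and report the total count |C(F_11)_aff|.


Affine F_11-points: {(0, 4), (0, 5), (2, 3), (2, 4), (3, 1), (3, 5), (6, 7), (7, 1), (10, 3), (10, 7)}; count = 10.

For each of the 121 pairs (x, y) ∈ F_11², evaluate f(x, y) mod 11. Record the zeros.
  x = 0: [0↦9, 1↦1, 2↦6, 3↦2, 4↦0, 5↦0, 6↦2, 7↦6, 8↦1, 9↦9, 10↦8]  zeros at y ∈ {4, 5}
  x = 1: [0↦6, 1↦10, 2↦5, 3↦2, 4↦1, 5↦2, 6↦5, 7↦10, 8↦6, 9↦4, 10↦4]  zeros at y ∈ ∅
  x = 2: [0↦1, 1↦6, 2↦2, 3↦0, 4↦0, 5↦2, 6↦6, 7↦1, 8↦9, 9↦8, 10↦9]  zeros at y ∈ {3, 4}
  x = 3: [0↦5, 1↦0, 2↦8, 3↦7, 4↦8, 5↦0, 6↦5, 7↦1, 8↦10, 9↦10, 10↦1]  zeros at y ∈ {1, 5}
  x = 4: [0↦7, 1↦3, 2↦1, 3↦1, 4↦3, 5↦7, 6↦2, 7↦10, 8↦9, 9↦10, 10↦2]  zeros at y ∈ ∅
  x = 5: [0↦7, 1↦4, 2↦3, 3↦4, 4↦7, 5↦1, 6↦8, 7↦6, 8↦6, 9↦8, 10↦1]  zeros at y ∈ ∅
  x = 6: [0↦5, 1↦3, 2↦3, 3↦5, 4↦9, 5↦4, 6↦1, 7↦0, 8↦1, 9↦4, 10↦9]  zeros at y ∈ {7}
  x = 7: [0↦1, 1↦0, 2↦1, 3↦4, 4↦9, 5↦5, 6↦3, 7↦3, 8↦5, 9↦9, 10↦4]  zeros at y ∈ {1}
  x = 8: [0↦6, 1↦6, 2↦8, 3↦1, 4↦7, 5↦4, 6↦3, 7↦4, 8↦7, 9↦1, 10↦8]  zeros at y ∈ ∅
  x = 9: [0↦9, 1↦10, 2↦2, 3↦7, 4↦3, 5↦1, 6↦1, 7↦3, 8↦7, 9↦2, 10↦10]  zeros at y ∈ ∅
  x = 10: [0↦10, 1↦1, 2↦5, 3↦0, 4↦8, 5↦7, 6↦8, 7↦0, 8↦5, 9↦1, 10↦10]  zeros at y ∈ {3, 7}
Collecting zeros: affine points = {(0, 4), (0, 5), (2, 3), (2, 4), (3, 1), (3, 5), (6, 7), (7, 1), (10, 3), (10, 7)}.
Total count |C(F_11)_aff| = 10.


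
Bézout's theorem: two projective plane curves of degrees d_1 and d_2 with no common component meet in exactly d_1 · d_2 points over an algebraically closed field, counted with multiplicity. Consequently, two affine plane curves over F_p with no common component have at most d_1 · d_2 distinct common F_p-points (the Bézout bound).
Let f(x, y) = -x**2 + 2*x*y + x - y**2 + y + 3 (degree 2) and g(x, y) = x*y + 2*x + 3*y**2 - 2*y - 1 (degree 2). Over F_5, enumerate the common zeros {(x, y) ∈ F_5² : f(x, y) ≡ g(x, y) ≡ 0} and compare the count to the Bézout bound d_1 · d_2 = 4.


Common zeros: ∅; count = 0; Bézout bound = 4.

deg(f) = 2, deg(g) = 2, so Bézout bound = 4.
Scan x ∈ F_5. For each x, list the y ∈ F_5 with f(x, y) ≡ 0 and those with g(x, y) ≡ 0 (mod 5); the common zeros in that column are the intersection.
  x = 0: f ≡ 0 at y ∈ ∅; g ≡ 0 at y ∈ {1, 3}; common: ∅.
  x = 1: f ≡ 0 at y ∈ {1, 2}; g ≡ 0 at y ∈ {3, 4}; common: ∅.
  x = 2: f ≡ 0 at y ∈ {1, 4}; g ≡ 0 at y ∈ {2, 3}; common: ∅.
  x = 3: f ≡ 0 at y ∈ ∅; g ≡ 0 at y ∈ {0, 3}; common: ∅.
  x = 4: f ≡ 0 at y ∈ {2}; g ≡ 0 at y ∈ {3}; common: ∅.
Collecting: common zeros = ∅, so the count is 0.
Comparison with the Bézout bound: 0 ≤ 4 = deg(f)·deg(g), as expected for curves with no common component (the affine F_5-count falls short of the bound because intersections may lie at infinity, over extension fields, or carry multiplicity).


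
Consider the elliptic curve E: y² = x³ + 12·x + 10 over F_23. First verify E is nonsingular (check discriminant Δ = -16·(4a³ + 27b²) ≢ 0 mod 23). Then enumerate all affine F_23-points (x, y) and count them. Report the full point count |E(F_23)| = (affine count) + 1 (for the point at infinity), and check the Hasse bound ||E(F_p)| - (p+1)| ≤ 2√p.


Affine points = {(1, 0), (3, 2), (3, 21), (7, 0), (10, 7), (10, 16), (11, 1), (11, 22), (14, 1), (14, 22), (15, 0), (18, 3), (18, 20), (19, 6), (19, 17), (20, 4), (20, 19), (21, 1), (21, 22)}; affine count = 19; |E(F_23)| = 20.

Discriminant check: Δ ∝ 4a³ + 27b² = 4·12³ + 27·10² = 4·1728 + 27·100 ≡ 21 (mod 23). Nonzero ⇒ E is nonsingular.
For each x ∈ F_23, compute rhs = x³ + 12·x + 10 mod 23, then count y ∈ F_23 with y² ≡ rhs.
  x = 0: rhs = 10, matching y values: none (0 points).
  x = 1: rhs = 0, matching y values: 0 (1 points).
  x = 2: rhs = 19, matching y values: none (0 points).
  x = 3: rhs = 4, matching y values: 2, 21 (2 points).
  x = 4: rhs = 7, matching y values: none (0 points).
  x = 5: rhs = 11, matching y values: none (0 points).
  x = 6: rhs = 22, matching y values: none (0 points).
  x = 7: rhs = 0, matching y values: 0 (1 points).
  x = 8: rhs = 20, matching y values: none (0 points).
  x = 9: rhs = 19, matching y values: none (0 points).
  x = 10: rhs = 3, matching y values: 7, 16 (2 points).
  x = 11: rhs = 1, matching y values: 1, 22 (2 points).
  x = 12: rhs = 19, matching y values: none (0 points).
  x = 13: rhs = 17, matching y values: none (0 points).
  x = 14: rhs = 1, matching y values: 1, 22 (2 points).
  x = 15: rhs = 0, matching y values: 0 (1 points).
  x = 16: rhs = 20, matching y values: none (0 points).
  x = 17: rhs = 21, matching y values: none (0 points).
  x = 18: rhs = 9, matching y values: 3, 20 (2 points).
  x = 19: rhs = 13, matching y values: 6, 17 (2 points).
  x = 20: rhs = 16, matching y values: 4, 19 (2 points).
  x = 21: rhs = 1, matching y values: 1, 22 (2 points).
  x = 22: rhs = 20, matching y values: none (0 points).
Total affine count: 19.
Full point count |E(F_23)| = 19 + 1 = 20.
Hasse bound: |20 − (23+1)| = |-4| = 4 ≤ 2√23 ≈ 9.5917 ✓.


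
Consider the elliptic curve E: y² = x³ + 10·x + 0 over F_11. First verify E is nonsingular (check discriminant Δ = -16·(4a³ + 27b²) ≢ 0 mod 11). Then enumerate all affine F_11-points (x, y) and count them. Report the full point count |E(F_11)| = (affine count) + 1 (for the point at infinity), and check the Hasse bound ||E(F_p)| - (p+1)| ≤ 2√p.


Affine points = {(0, 0), (1, 0), (4, 4), (4, 7), (6, 1), (6, 10), (8, 3), (8, 8), (9, 4), (9, 7), (10, 0)}; affine count = 11; |E(F_11)| = 12.

Discriminant check: Δ ∝ 4a³ + 27b² = 4·10³ + 27·0² = 4·1000 + 27·0 ≡ 7 (mod 11). Nonzero ⇒ E is nonsingular.
For each x ∈ F_11, compute rhs = x³ + 10·x + 0 mod 11, then count y ∈ F_11 with y² ≡ rhs.
  x = 0: rhs = 0, matching y values: 0 (1 points).
  x = 1: rhs = 0, matching y values: 0 (1 points).
  x = 2: rhs = 6, matching y values: none (0 points).
  x = 3: rhs = 2, matching y values: none (0 points).
  x = 4: rhs = 5, matching y values: 4, 7 (2 points).
  x = 5: rhs = 10, matching y values: none (0 points).
  x = 6: rhs = 1, matching y values: 1, 10 (2 points).
  x = 7: rhs = 6, matching y values: none (0 points).
  x = 8: rhs = 9, matching y values: 3, 8 (2 points).
  x = 9: rhs = 5, matching y values: 4, 7 (2 points).
  x = 10: rhs = 0, matching y values: 0 (1 points).
Total affine count: 11.
Full point count |E(F_11)| = 11 + 1 = 12.
Hasse bound: |12 − (11+1)| = |0| = 0 ≤ 2√11 ≈ 6.6332 ✓.


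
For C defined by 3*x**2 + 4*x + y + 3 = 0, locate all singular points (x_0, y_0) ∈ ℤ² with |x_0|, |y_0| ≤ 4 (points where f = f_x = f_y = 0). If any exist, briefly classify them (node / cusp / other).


No singular points in the scanned grid; C is smooth there.

Compute partial derivatives:
  f_x = 6*x + 4.
  f_y = 1.
f_y = 1 is a nonzero constant, so f_y never vanishes: no point (x, y) can satisfy f = f_x = f_y = 0. In particular no (x, y) ∈ {−4, ..., 4}² is singular; the curve is smooth.


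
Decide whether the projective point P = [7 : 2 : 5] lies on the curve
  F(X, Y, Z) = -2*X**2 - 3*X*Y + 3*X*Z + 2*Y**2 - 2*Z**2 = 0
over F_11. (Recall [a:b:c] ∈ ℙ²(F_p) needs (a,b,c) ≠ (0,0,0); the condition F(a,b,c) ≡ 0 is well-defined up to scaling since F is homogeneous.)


F(7,2,5) ≡ 0 (mod 11); P is on the curve.

Evaluate F(7, 2, 5) term-by-term (mod 11).
  -2*X**2 ↦ -2·49·1·1 = -98
  -3*X*Y ↦ -3·7·2·1 = -42
  3*X*Z ↦ 3·7·1·5 = 105
  2*Y**2 ↦ 2·1·4·1 = 8
  -2*Z**2 ↦ -2·1·1·25 = -50
Sum: F(7, 2, 5) = (-98) + (-42) + (105) + (8) + (-50) = -77.
Reducing mod 11: -77 ≡ 0 (mod 11).
Since F(a, b, c) ≡ 0 (mod 11), P lies on the curve.


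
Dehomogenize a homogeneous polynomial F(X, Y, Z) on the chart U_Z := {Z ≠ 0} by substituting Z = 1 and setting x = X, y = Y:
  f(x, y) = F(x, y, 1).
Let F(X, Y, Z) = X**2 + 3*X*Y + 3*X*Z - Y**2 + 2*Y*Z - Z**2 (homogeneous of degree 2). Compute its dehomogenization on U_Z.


f(x, y) = x**2 + 3*x*y + 3*x - y**2 + 2*y - 1

On U_Z we set Z = 1. Each monomial c·X^i·Y^j·Z^k in F becomes c·x^i·y^j·1^k = c·x^i·y^j.
Substituting Z = 1: F(X, Y, 1) = x**2 + 3*x*y + 3*x - y**2 + 2*y - 1.
Note: deg(f) ≤ deg(F) = 2; strict inequality happens when F is divisible by Z (lost terms).


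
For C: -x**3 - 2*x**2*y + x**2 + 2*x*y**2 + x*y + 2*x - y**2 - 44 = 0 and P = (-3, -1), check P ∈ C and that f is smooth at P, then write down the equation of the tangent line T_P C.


Tangent line at P: -42*x - 7*y - 133 = 0.

Step 1: f(-3, -1) = 0, so P lies on C.
Step 2: partial derivatives
  f_x(x, y) = -3*x**2 - 4*x*y + 2*x + 2*y**2 + y + 2, f_y(x, y) = -2*x**2 + 4*x*y + x - 2*y.
  f_x(P) = -42, f_y(P) = -7 (gradient nonzero, so P is smooth).
Step 3: tangent line at P: -42·(x − -3) + -7·(y − -1) = 0.
Expanding: -42*x - 7*y - 133 = 0.


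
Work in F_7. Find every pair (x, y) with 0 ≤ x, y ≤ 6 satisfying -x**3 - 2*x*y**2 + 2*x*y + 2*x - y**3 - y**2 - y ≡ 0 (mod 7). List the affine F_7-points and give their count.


Affine F_7-points: {(0, 0), (0, 2), (0, 4), (2, 1), (3, 0), (4, 0), (4, 5), (6, 3)}; count = 8.

For each of the 49 pairs (x, y) ∈ F_7², evaluate f(x, y) mod 7. Record the zeros.
  x = 0: [0↦0, 1↦4, 2↦0, 3↦3, 4↦0, 5↦6, 6↦1]  zeros at y ∈ {0, 2, 4}
  x = 1: [0↦1, 1↦5, 2↦4, 3↦6, 4↦5, 5↦2, 6↦5]  zeros at y ∈ ∅
  x = 2: [0↦3, 1↦0, 2↦2, 3↦3, 4↦4, 5↦6, 6↦3]  zeros at y ∈ {1}
  x = 3: [0↦0, 1↦4, 2↦2, 3↦2, 4↦5, 5↦5, 6↦3]  zeros at y ∈ {0}
  x = 4: [0↦0, 1↦4, 2↦5, 3↦4, 4↦2, 5↦0, 6↦6]  zeros at y ∈ {0, 5}
  x = 5: [0↦4, 1↦1, 2↦5, 3↦3, 4↦3, 5↦6, 6↦6]  zeros at y ∈ ∅
  x = 6: [0↦6, 1↦3, 2↦3, 3↦0, 4↦2, 5↦3, 6↦4]  zeros at y ∈ {3}
Collecting zeros: affine points = {(0, 0), (0, 2), (0, 4), (2, 1), (3, 0), (4, 0), (4, 5), (6, 3)}.
Total count |C(F_7)_aff| = 8.


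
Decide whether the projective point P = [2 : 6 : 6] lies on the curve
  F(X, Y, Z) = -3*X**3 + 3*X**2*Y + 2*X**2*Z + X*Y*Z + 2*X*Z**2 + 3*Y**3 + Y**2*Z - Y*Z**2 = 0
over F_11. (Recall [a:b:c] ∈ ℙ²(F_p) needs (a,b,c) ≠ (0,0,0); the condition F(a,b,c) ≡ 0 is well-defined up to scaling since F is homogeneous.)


F(2,6,6) ≡ 3 (mod 11); P is NOT on the curve.

Evaluate F(2, 6, 6) term-by-term (mod 11).
  -3*X**3 ↦ -3·8·1·1 = -24
  3*X**2*Y ↦ 3·4·6·1 = 72
  2*X**2*Z ↦ 2·4·1·6 = 48
  X*Y*Z ↦ 1·2·6·6 = 72
  2*X*Z**2 ↦ 2·2·1·36 = 144
  3*Y**3 ↦ 3·1·216·1 = 648
  Y**2*Z ↦ 1·1·36·6 = 216
  -Y*Z**2 ↦ -1·1·6·36 = -216
Sum: F(2, 6, 6) = (-24) + (72) + (48) + (72) + (144) + (648) + (216) + (-216) = 960.
Reducing mod 11: 960 ≡ 3 (mod 11).
Since F(a, b, c) ≡ 3 ≠ 0 (mod 11), P does NOT lie on the curve.


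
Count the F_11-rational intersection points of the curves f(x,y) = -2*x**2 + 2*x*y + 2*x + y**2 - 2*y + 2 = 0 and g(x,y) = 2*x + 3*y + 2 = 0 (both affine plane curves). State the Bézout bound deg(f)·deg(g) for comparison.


Common zeros: ∅; count = 0; Bézout bound = 2.

deg(f) = 2, deg(g) = 1, so Bézout bound = 2.
Scan x ∈ F_11. For each x, list the y ∈ F_11 with f(x, y) ≡ 0 and those with g(x, y) ≡ 0 (mod 11); the common zeros in that column are the intersection.
  x = 0: f ≡ 0 at y ∈ ∅; g ≡ 0 at y ∈ {3}; common: ∅.
  x = 1: f ≡ 0 at y ∈ {3, 8}; g ≡ 0 at y ∈ {6}; common: ∅.
  x = 2: f ≡ 0 at y ∈ {4, 5}; g ≡ 0 at y ∈ {9}; common: ∅.
  x = 3: f ≡ 0 at y ∈ {3, 4}; g ≡ 0 at y ∈ {1}; common: ∅.
  x = 4: f ≡ 0 at y ∈ {0, 5}; g ≡ 0 at y ∈ {4}; common: ∅.
  x = 5: f ≡ 0 at y ∈ ∅; g ≡ 0 at y ∈ {7}; common: ∅.
  x = 6: f ≡ 0 at y ∈ ∅; g ≡ 0 at y ∈ {10}; common: ∅.
  x = 7: f ≡ 0 at y ∈ ∅; g ≡ 0 at y ∈ {2}; common: ∅.
  x = 8: f ≡ 0 at y ∈ {0, 8}; g ≡ 0 at y ∈ {5}; common: ∅.
  x = 9: f ≡ 0 at y ∈ ∅; g ≡ 0 at y ∈ {8}; common: ∅.
  x = 10: f ≡ 0 at y ∈ ∅; g ≡ 0 at y ∈ {0}; common: ∅.
Collecting: common zeros = ∅, so the count is 0.
Comparison with the Bézout bound: 0 ≤ 2 = deg(f)·deg(g), as expected for curves with no common component (the affine F_11-count falls short of the bound because intersections may lie at infinity, over extension fields, or carry multiplicity).


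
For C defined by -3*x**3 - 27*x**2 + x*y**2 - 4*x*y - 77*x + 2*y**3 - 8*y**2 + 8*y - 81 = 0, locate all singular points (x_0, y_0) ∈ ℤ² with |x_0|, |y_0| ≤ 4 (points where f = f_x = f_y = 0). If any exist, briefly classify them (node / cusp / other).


Singular points: {(-3, 2)}; classification: cusp.

Compute partial derivatives:
  f_x = -9*x**2 - 54*x + y**2 - 4*y - 77.
  f_y = 2*x*y - 4*x + 6*y**2 - 16*y + 8.
Scan x_0 ∈ {−4, ..., 4}. For each x_0, f_y(x_0, y) is a polynomial in y; find its integer roots y ∈ {−4, ..., 4}, then test f_x and f at those candidates.
  x = -4: f_y(-4, y) = 6*y**2 - 24*y + 24; vanishes at y ∈ {2}. (-4, 2): f_x = -9 ≠ 0.
  x = -3: f_y(-3, y) = 6*y**2 - 22*y + 20; vanishes at y ∈ {2}. (-3, 2): f_x = 0, f = 0 — SINGULAR.
  x = -2: f_y(-2, y) = 6*y**2 - 20*y + 16; vanishes at y ∈ {2}. (-2, 2): f_x = -9 ≠ 0.
  x = -1: f_y(-1, y) = 6*y**2 - 18*y + 12; vanishes at y ∈ {1, 2}. (-1, 1): f_x = -35 ≠ 0; (-1, 2): f_x = -36 ≠ 0.
  x = 0: f_y(0, y) = 6*y**2 - 16*y + 8; vanishes at y ∈ {2}. (0, 2): f_x = -81 ≠ 0.
  x = 1: f_y(1, y) = 6*y**2 - 14*y + 4; vanishes at y ∈ {2}. (1, 2): f_x = -144 ≠ 0.
  x = 2: f_y(2, y) = 6*y**2 - 12*y; vanishes at y ∈ {0, 2}. (2, 0): f_x = -221 ≠ 0; (2, 2): f_x = -225 ≠ 0.
  x = 3: f_y(3, y) = 6*y**2 - 10*y - 4; vanishes at y ∈ {2}. (3, 2): f_x = -324 ≠ 0.
  x = 4: f_y(4, y) = 6*y**2 - 8*y - 8; vanishes at y ∈ {2}. (4, 2): f_x = -441 ≠ 0.
Only singular point on the grid: (-3, 2).
Classify: substitute x = -3 + u, y = 2 + v and expand: f = -3*u**3 + u*v**2 + 2*v**3 + v**2.
No constant or linear terms (consistent with a singular point). Quadratic part: v**2. Cubic part: -3*u**3 + u*v**2 + 2*v**3.
The quadratic part v**2 is a perfect square, so there is a single (double) tangent line v = 0, i.e. y = 2. Restricting the cubic part to that line (v = 0) leaves -3*u**3 ≠ 0, so f is not divisible by v and the branch is v² ≈ 3*u**3 to lowest order — this is a cusp.
Classification: cusp.


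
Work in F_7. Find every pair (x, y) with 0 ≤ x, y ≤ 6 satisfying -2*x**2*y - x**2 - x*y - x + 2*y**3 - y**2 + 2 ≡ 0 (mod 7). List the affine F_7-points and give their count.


Affine F_7-points: {(0, 2), (1, 0), (1, 5), (1, 6), (3, 3), (5, 0), (5, 2), (6, 6)}; count = 8.

For each of the 49 pairs (x, y) ∈ F_7², evaluate f(x, y) mod 7. Record the zeros.
  x = 0: [0↦2, 1↦3, 2↦0, 3↦5, 4↦2, 5↦3, 6↦6]  zeros at y ∈ {2}
  x = 1: [0↦0, 1↦5, 2↦6, 3↦1, 4↦2, 5↦0, 6↦0]  zeros at y ∈ {0, 5, 6}
  x = 2: [0↦3, 1↦1, 2↦2, 3↦4, 4↦5, 5↦3, 6↦3]  zeros at y ∈ ∅
  x = 3: [0↦4, 1↦5, 2↦2, 3↦0, 4↦4, 5↦5, 6↦1]  zeros at y ∈ {3}
  x = 4: [0↦3, 1↦3, 2↦6, 3↦3, 4↦6, 5↦6, 6↦1]  zeros at y ∈ ∅
  x = 5: [0↦0, 1↦2, 2↦0, 3↦6, 4↦4, 5↦6, 6↦3]  zeros at y ∈ {0, 2}
  x = 6: [0↦2, 1↦2, 2↦5, 3↦2, 4↦5, 5↦5, 6↦0]  zeros at y ∈ {6}
Collecting zeros: affine points = {(0, 2), (1, 0), (1, 5), (1, 6), (3, 3), (5, 0), (5, 2), (6, 6)}.
Total count |C(F_7)_aff| = 8.


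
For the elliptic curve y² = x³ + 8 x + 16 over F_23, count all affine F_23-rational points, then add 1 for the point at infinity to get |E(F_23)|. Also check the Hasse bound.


Affine points = {(0, 4), (0, 19), (1, 5), (1, 18), (6, 2), (6, 21), (7, 1), (7, 22), (9, 9), (9, 14), (11, 3), (11, 20), (12, 0), (16, 10), (16, 13), (18, 9), (18, 14), (19, 9), (19, 14)}; affine count = 19; |E(F_23)| = 20.

Discriminant check: Δ ∝ 4a³ + 27b² = 4·8³ + 27·16² = 4·512 + 27·256 ≡ 13 (mod 23). Nonzero ⇒ E is nonsingular.
For each x ∈ F_23, compute rhs = x³ + 8·x + 16 mod 23, then count y ∈ F_23 with y² ≡ rhs.
  x = 0: rhs = 16, matching y values: 4, 19 (2 points).
  x = 1: rhs = 2, matching y values: 5, 18 (2 points).
  x = 2: rhs = 17, matching y values: none (0 points).
  x = 3: rhs = 21, matching y values: none (0 points).
  x = 4: rhs = 20, matching y values: none (0 points).
  x = 5: rhs = 20, matching y values: none (0 points).
  x = 6: rhs = 4, matching y values: 2, 21 (2 points).
  x = 7: rhs = 1, matching y values: 1, 22 (2 points).
  x = 8: rhs = 17, matching y values: none (0 points).
  x = 9: rhs = 12, matching y values: 9, 14 (2 points).
  x = 10: rhs = 15, matching y values: none (0 points).
  x = 11: rhs = 9, matching y values: 3, 20 (2 points).
  x = 12: rhs = 0, matching y values: 0 (1 points).
  x = 13: rhs = 17, matching y values: none (0 points).
  x = 14: rhs = 20, matching y values: none (0 points).
  x = 15: rhs = 15, matching y values: none (0 points).
  x = 16: rhs = 8, matching y values: 10, 13 (2 points).
  x = 17: rhs = 5, matching y values: none (0 points).
  x = 18: rhs = 12, matching y values: 9, 14 (2 points).
  x = 19: rhs = 12, matching y values: 9, 14 (2 points).
  x = 20: rhs = 11, matching y values: none (0 points).
  x = 21: rhs = 15, matching y values: none (0 points).
  x = 22: rhs = 7, matching y values: none (0 points).
Total affine count: 19.
Full point count |E(F_23)| = 19 + 1 = 20.
Hasse bound: |20 − (23+1)| = |-4| = 4 ≤ 2√23 ≈ 9.5917 ✓.


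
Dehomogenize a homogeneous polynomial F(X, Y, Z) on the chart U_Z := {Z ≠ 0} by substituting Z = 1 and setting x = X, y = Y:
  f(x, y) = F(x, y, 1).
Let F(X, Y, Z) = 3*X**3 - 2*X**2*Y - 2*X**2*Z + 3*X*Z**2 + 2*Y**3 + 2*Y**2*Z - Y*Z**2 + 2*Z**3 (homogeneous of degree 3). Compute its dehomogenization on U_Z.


f(x, y) = 3*x**3 - 2*x**2*y - 2*x**2 + 3*x + 2*y**3 + 2*y**2 - y + 2

On U_Z we set Z = 1. Each monomial c·X^i·Y^j·Z^k in F becomes c·x^i·y^j·1^k = c·x^i·y^j.
Substituting Z = 1: F(X, Y, 1) = 3*x**3 - 2*x**2*y - 2*x**2 + 3*x + 2*y**3 + 2*y**2 - y + 2.
Note: deg(f) ≤ deg(F) = 3; strict inequality happens when F is divisible by Z (lost terms).


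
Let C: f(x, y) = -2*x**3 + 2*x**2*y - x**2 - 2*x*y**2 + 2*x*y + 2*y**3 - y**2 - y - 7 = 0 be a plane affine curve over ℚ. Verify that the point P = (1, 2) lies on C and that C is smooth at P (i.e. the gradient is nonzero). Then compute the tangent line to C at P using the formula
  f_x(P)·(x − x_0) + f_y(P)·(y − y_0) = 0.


Tangent line at P: -4*x + 15*y - 26 = 0.

Step 1: f(1, 2) = 0, so P lies on C.
Step 2: partial derivatives
  f_x(x, y) = -6*x**2 + 4*x*y - 2*x - 2*y**2 + 2*y, f_y(x, y) = 2*x**2 - 4*x*y + 2*x + 6*y**2 - 2*y - 1.
  f_x(P) = -4, f_y(P) = 15 (gradient nonzero, so P is smooth).
Step 3: tangent line at P: -4·(x − 1) + 15·(y − 2) = 0.
Expanding: -4*x + 15*y - 26 = 0.


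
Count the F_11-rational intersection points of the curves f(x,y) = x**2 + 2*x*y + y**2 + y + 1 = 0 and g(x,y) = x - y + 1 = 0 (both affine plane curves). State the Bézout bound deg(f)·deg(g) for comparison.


Common zeros: ∅; count = 0; Bézout bound = 2.

deg(f) = 2, deg(g) = 1, so Bézout bound = 2.
Scan x ∈ F_11. For each x, list the y ∈ F_11 with f(x, y) ≡ 0 and those with g(x, y) ≡ 0 (mod 11); the common zeros in that column are the intersection.
  x = 0: f ≡ 0 at y ∈ ∅; g ≡ 0 at y ∈ {1}; common: ∅.
  x = 1: f ≡ 0 at y ∈ {9, 10}; g ≡ 0 at y ∈ {2}; common: ∅.
  x = 2: f ≡ 0 at y ∈ {1, 5}; g ≡ 0 at y ∈ {3}; common: ∅.
  x = 3: f ≡ 0 at y ∈ {6, 9}; g ≡ 0 at y ∈ {4}; common: ∅.
  x = 4: f ≡ 0 at y ∈ ∅; g ≡ 0 at y ∈ {5}; common: ∅.
  x = 5: f ≡ 0 at y ∈ ∅; g ≡ 0 at y ∈ {6}; common: ∅.
  x = 6: f ≡ 0 at y ∈ ∅; g ≡ 0 at y ∈ {7}; common: ∅.
  x = 7: f ≡ 0 at y ∈ {1, 6}; g ≡ 0 at y ∈ {8}; common: ∅.
  x = 8: f ≡ 0 at y ∈ ∅; g ≡ 0 at y ∈ {9}; common: ∅.
  x = 9: f ≡ 0 at y ∈ {7}; g ≡ 0 at y ∈ {10}; common: ∅.
  x = 10: f ≡ 0 at y ∈ {5, 7}; g ≡ 0 at y ∈ {0}; common: ∅.
Collecting: common zeros = ∅, so the count is 0.
Comparison with the Bézout bound: 0 ≤ 2 = deg(f)·deg(g), as expected for curves with no common component (the affine F_11-count falls short of the bound because intersections may lie at infinity, over extension fields, or carry multiplicity).


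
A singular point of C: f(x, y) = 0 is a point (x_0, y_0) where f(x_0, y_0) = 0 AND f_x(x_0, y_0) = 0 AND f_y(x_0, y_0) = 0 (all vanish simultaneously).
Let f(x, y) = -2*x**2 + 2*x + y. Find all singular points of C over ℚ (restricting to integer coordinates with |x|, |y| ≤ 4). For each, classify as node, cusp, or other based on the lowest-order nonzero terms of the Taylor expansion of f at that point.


No singular points in the scanned grid; C is smooth there.

Compute partial derivatives:
  f_x = 2 - 4*x.
  f_y = 1.
f_y = 1 is a nonzero constant, so f_y never vanishes: no point (x, y) can satisfy f = f_x = f_y = 0. In particular no (x, y) ∈ {−4, ..., 4}² is singular; the curve is smooth.


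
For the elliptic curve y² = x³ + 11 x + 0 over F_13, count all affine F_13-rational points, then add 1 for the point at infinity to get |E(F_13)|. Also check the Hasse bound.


Affine points = {(0, 0), (1, 5), (1, 8), (2, 2), (2, 11), (4, 2), (4, 11), (6, 3), (6, 10), (7, 2), (7, 11), (9, 3), (9, 10), (11, 3), (11, 10), (12, 1), (12, 12)}; affine count = 17; |E(F_13)| = 18.

Discriminant check: Δ ∝ 4a³ + 27b² = 4·11³ + 27·0² = 4·1331 + 27·0 ≡ 7 (mod 13). Nonzero ⇒ E is nonsingular.
For each x ∈ F_13, compute rhs = x³ + 11·x + 0 mod 13, then count y ∈ F_13 with y² ≡ rhs.
  x = 0: rhs = 0, matching y values: 0 (1 points).
  x = 1: rhs = 12, matching y values: 5, 8 (2 points).
  x = 2: rhs = 4, matching y values: 2, 11 (2 points).
  x = 3: rhs = 8, matching y values: none (0 points).
  x = 4: rhs = 4, matching y values: 2, 11 (2 points).
  x = 5: rhs = 11, matching y values: none (0 points).
  x = 6: rhs = 9, matching y values: 3, 10 (2 points).
  x = 7: rhs = 4, matching y values: 2, 11 (2 points).
  x = 8: rhs = 2, matching y values: none (0 points).
  x = 9: rhs = 9, matching y values: 3, 10 (2 points).
  x = 10: rhs = 5, matching y values: none (0 points).
  x = 11: rhs = 9, matching y values: 3, 10 (2 points).
  x = 12: rhs = 1, matching y values: 1, 12 (2 points).
Total affine count: 17.
Full point count |E(F_13)| = 17 + 1 = 18.
Hasse bound: |18 − (13+1)| = |4| = 4 ≤ 2√13 ≈ 7.2111 ✓.


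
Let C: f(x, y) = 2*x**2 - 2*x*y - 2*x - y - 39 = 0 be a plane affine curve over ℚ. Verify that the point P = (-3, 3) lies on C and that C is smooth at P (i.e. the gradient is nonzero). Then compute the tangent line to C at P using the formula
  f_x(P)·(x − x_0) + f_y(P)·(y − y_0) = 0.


Tangent line at P: -20*x + 5*y - 75 = 0.

Step 1: f(-3, 3) = 0, so P lies on C.
Step 2: partial derivatives
  f_x(x, y) = 4*x - 2*y - 2, f_y(x, y) = -2*x - 1.
  f_x(P) = -20, f_y(P) = 5 (gradient nonzero, so P is smooth).
Step 3: tangent line at P: -20·(x − -3) + 5·(y − 3) = 0.
Expanding: -20*x + 5*y - 75 = 0.


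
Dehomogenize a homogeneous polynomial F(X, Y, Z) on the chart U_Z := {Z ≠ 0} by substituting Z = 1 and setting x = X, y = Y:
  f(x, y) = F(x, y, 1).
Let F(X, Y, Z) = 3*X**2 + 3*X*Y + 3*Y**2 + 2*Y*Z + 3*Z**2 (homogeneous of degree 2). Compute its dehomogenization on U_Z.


f(x, y) = 3*x**2 + 3*x*y + 3*y**2 + 2*y + 3

On U_Z we set Z = 1. Each monomial c·X^i·Y^j·Z^k in F becomes c·x^i·y^j·1^k = c·x^i·y^j.
Substituting Z = 1: F(X, Y, 1) = 3*x**2 + 3*x*y + 3*y**2 + 2*y + 3.
Note: deg(f) ≤ deg(F) = 2; strict inequality happens when F is divisible by Z (lost terms).


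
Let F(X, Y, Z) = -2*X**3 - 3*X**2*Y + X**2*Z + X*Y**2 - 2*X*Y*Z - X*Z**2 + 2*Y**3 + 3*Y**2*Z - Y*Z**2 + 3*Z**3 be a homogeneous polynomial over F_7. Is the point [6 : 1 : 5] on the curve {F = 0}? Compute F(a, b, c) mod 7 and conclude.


F(6,1,5) ≡ 6 (mod 7); P is NOT on the curve.

Evaluate F(6, 1, 5) term-by-term (mod 7).
  -2*X**3 ↦ -2·216·1·1 = -432
  -3*X**2*Y ↦ -3·36·1·1 = -108
  X**2*Z ↦ 1·36·1·5 = 180
  X*Y**2 ↦ 1·6·1·1 = 6
  -2*X*Y*Z ↦ -2·6·1·5 = -60
  -X*Z**2 ↦ -1·6·1·25 = -150
  2*Y**3 ↦ 2·1·1·1 = 2
  3*Y**2*Z ↦ 3·1·1·5 = 15
  -Y*Z**2 ↦ -1·1·1·25 = -25
  3*Z**3 ↦ 3·1·1·125 = 375
Sum: F(6, 1, 5) = (-432) + (-108) + (180) + (6) + (-60) + (-150) + (2) + (15) + (-25) + (375) = -197.
Reducing mod 7: -197 ≡ 6 (mod 7).
Since F(a, b, c) ≡ 6 ≠ 0 (mod 7), P does NOT lie on the curve.


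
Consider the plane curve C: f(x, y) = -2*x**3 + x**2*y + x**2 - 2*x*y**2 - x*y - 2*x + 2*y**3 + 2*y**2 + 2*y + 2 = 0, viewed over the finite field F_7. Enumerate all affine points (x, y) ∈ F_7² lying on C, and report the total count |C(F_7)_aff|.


Affine F_7-points: {(0, 6), (1, 5), (2, 0), (2, 4), (3, 0), (3, 3), (3, 6), (4, 2), (4, 6), (5, 1), (6, 0)}; count = 11.

For each of the 49 pairs (x, y) ∈ F_7², evaluate f(x, y) mod 7. Record the zeros.
  x = 0: [0↦2, 1↦1, 2↦2, 3↦3, 4↦2, 5↦4, 6↦0]  zeros at y ∈ {6}
  x = 1: [0↦6, 1↦3, 2↦5, 3↦3, 4↦2, 5↦0, 6↦2]  zeros at y ∈ {5}
  x = 2: [0↦0, 1↦4, 2↦2, 3↦6, 4↦0, 5↦3, 6↦6]  zeros at y ∈ {0, 4}
  x = 3: [0↦0, 1↦6, 2↦2, 3↦0, 4↦5, 5↦1, 6↦0]  zeros at y ∈ {0, 3, 6}
  x = 4: [0↦1, 1↦4, 2↦0, 3↦1, 4↦5, 5↦3, 6↦0]  zeros at y ∈ {2, 6}
  x = 5: [0↦5, 1↦0, 2↦5, 3↦4, 4↦2, 5↦4, 6↦1]  zeros at y ∈ {1}
  x = 6: [0↦0, 1↦3, 2↦5, 3↦4, 4↦5, 5↦6, 6↦5]  zeros at y ∈ {0}
Collecting zeros: affine points = {(0, 6), (1, 5), (2, 0), (2, 4), (3, 0), (3, 3), (3, 6), (4, 2), (4, 6), (5, 1), (6, 0)}.
Total count |C(F_7)_aff| = 11.


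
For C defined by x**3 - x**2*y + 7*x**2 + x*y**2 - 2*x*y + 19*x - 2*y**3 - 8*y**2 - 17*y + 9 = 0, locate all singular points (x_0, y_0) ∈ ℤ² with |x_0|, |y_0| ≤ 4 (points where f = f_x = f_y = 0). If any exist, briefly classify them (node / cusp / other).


Singular points: {(-3, -2)}; classification: cusp.

Compute partial derivatives:
  f_x = 3*x**2 - 2*x*y + 14*x + y**2 - 2*y + 19.
  f_y = -x**2 + 2*x*y - 2*x - 6*y**2 - 16*y - 17.
Scan x_0 ∈ {−4, ..., 4}. For each x_0, f_y(x_0, y) is a polynomial in y; find its integer roots y ∈ {−4, ..., 4}, then test f_x and f at those candidates.
  x = -4: f_y(-4, y) = -6*y**2 - 24*y - 25; no integer root y with |y| ≤ 4.
  x = -3: f_y(-3, y) = -6*y**2 - 22*y - 20; vanishes at y ∈ {-2}. (-3, -2): f_x = 0, f = 0 — SINGULAR.
  x = -2: f_y(-2, y) = -6*y**2 - 20*y - 17; no integer root y with |y| ≤ 4.
  x = -1: f_y(-1, y) = -6*y**2 - 18*y - 16; no integer root y with |y| ≤ 4.
  x = 0: f_y(0, y) = -6*y**2 - 16*y - 17; no integer root y with |y| ≤ 4.
  x = 1: f_y(1, y) = -6*y**2 - 14*y - 20; no integer root y with |y| ≤ 4.
  x = 2: f_y(2, y) = -6*y**2 - 12*y - 25; no integer root y with |y| ≤ 4.
  x = 3: f_y(3, y) = -6*y**2 - 10*y - 32; no integer root y with |y| ≤ 4.
  x = 4: f_y(4, y) = -6*y**2 - 8*y - 41; no integer root y with |y| ≤ 4.
Only singular point on the grid: (-3, -2).
Classify: substitute x = -3 + u, y = -2 + v and expand: f = u**3 - u**2*v + u*v**2 - 2*v**3 + v**2.
No constant or linear terms (consistent with a singular point). Quadratic part: v**2. Cubic part: u**3 - u**2*v + u*v**2 - 2*v**3.
The quadratic part v**2 is a perfect square, so there is a single (double) tangent line v = 0, i.e. y = -2. Restricting the cubic part to that line (v = 0) leaves u**3 ≠ 0, so f is not divisible by v and the branch is v² ≈ -u**3 to lowest order — this is a cusp.
Classification: cusp.


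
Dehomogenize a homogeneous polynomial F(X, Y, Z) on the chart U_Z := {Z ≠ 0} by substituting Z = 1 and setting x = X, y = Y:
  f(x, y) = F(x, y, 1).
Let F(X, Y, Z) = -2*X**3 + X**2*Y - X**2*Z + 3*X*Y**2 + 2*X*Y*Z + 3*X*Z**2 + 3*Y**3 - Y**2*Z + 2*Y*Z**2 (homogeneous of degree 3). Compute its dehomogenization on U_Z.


f(x, y) = -2*x**3 + x**2*y - x**2 + 3*x*y**2 + 2*x*y + 3*x + 3*y**3 - y**2 + 2*y

On U_Z we set Z = 1. Each monomial c·X^i·Y^j·Z^k in F becomes c·x^i·y^j·1^k = c·x^i·y^j.
Substituting Z = 1: F(X, Y, 1) = -2*x**3 + x**2*y - x**2 + 3*x*y**2 + 2*x*y + 3*x + 3*y**3 - y**2 + 2*y.
Note: deg(f) ≤ deg(F) = 3; strict inequality happens when F is divisible by Z (lost terms).


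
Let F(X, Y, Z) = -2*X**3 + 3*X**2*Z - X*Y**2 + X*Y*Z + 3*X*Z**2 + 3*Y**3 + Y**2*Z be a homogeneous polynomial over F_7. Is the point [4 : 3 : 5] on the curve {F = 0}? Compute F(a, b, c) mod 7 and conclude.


F(4,3,5) ≡ 2 (mod 7); P is NOT on the curve.

Evaluate F(4, 3, 5) term-by-term (mod 7).
  -2*X**3 ↦ -2·64·1·1 = -128
  3*X**2*Z ↦ 3·16·1·5 = 240
  -X*Y**2 ↦ -1·4·9·1 = -36
  X*Y*Z ↦ 1·4·3·5 = 60
  3*X*Z**2 ↦ 3·4·1·25 = 300
  3*Y**3 ↦ 3·1·27·1 = 81
  Y**2*Z ↦ 1·1·9·5 = 45
Sum: F(4, 3, 5) = (-128) + (240) + (-36) + (60) + (300) + (81) + (45) = 562.
Reducing mod 7: 562 ≡ 2 (mod 7).
Since F(a, b, c) ≡ 2 ≠ 0 (mod 7), P does NOT lie on the curve.


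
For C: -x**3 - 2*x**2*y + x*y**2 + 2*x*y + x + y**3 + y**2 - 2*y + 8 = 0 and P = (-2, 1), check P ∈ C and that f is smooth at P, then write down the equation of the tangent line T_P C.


Tangent line at P: 13 - 13*y = 0.

Step 1: f(-2, 1) = 0, so P lies on C.
Step 2: partial derivatives
  f_x(x, y) = -3*x**2 - 4*x*y + y**2 + 2*y + 1, f_y(x, y) = -2*x**2 + 2*x*y + 2*x + 3*y**2 + 2*y - 2.
  f_x(P) = 0, f_y(P) = -13 (gradient nonzero, so P is smooth).
Step 3: tangent line at P: 0·(x − -2) + -13·(y − 1) = 0.
Expanding: 13 - 13*y = 0.


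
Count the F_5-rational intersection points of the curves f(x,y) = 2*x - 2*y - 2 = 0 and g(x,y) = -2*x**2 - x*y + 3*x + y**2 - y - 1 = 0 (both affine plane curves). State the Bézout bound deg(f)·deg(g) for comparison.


Common zeros: {(1, 0), (2, 1)}; count = 2; Bézout bound = 2.

deg(f) = 1, deg(g) = 2, so Bézout bound = 2.
Scan x ∈ F_5. For each x, list the y ∈ F_5 with f(x, y) ≡ 0 and those with g(x, y) ≡ 0 (mod 5); the common zeros in that column are the intersection.
  x = 0: f ≡ 0 at y ∈ {4}; g ≡ 0 at y ∈ {3}; common: ∅.
  x = 1: f ≡ 0 at y ∈ {0}; g ≡ 0 at y ∈ {0, 2}; common: {0}.
  x = 2: f ≡ 0 at y ∈ {1}; g ≡ 0 at y ∈ {1, 2}; common: {1}.
  x = 3: f ≡ 0 at y ∈ {2}; g ≡ 0 at y ∈ {0, 4}; common: ∅.
  x = 4: f ≡ 0 at y ∈ {3}; g ≡ 0 at y ∈ {1, 4}; common: ∅.
Collecting: common zeros = {(1, 0), (2, 1)}, so the count is 2.
Comparison with the Bézout bound: 2 ≤ 2 = deg(f)·deg(g), as expected for curves with no common component (the bound is attained).


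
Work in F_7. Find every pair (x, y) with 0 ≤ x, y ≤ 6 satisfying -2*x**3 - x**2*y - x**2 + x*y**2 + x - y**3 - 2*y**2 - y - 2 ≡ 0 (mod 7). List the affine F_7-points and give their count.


Affine F_7-points: {(0, 5), (2, 6), (5, 3), (5, 4)}; count = 4.

For each of the 49 pairs (x, y) ∈ F_7², evaluate f(x, y) mod 7. Record the zeros.
  x = 0: [0↦5, 1↦1, 2↦1, 3↦6, 4↦3, 5↦0, 6↦5]  zeros at y ∈ {5}
  x = 1: [0↦3, 1↦6, 2↦1, 3↦3, 4↦6, 5↦4, 6↦5]  zeros at y ∈ ∅
  x = 2: [0↦1, 1↦2, 2↦4, 3↦1, 4↦1, 5↦5, 6↦0]  zeros at y ∈ {6}
  x = 3: [0↦1, 1↦5, 2↦5, 3↦2, 4↦4, 5↦5, 6↦6]  zeros at y ∈ ∅
  x = 4: [0↦5, 1↦3, 2↦6, 3↦1, 4↦3, 5↦6, 6↦4]  zeros at y ∈ ∅
  x = 5: [0↦1, 1↦5, 2↦2, 3↦0, 4↦0, 5↦3, 6↦3]  zeros at y ∈ {3, 4}
  x = 6: [0↦5, 1↦6, 2↦2, 3↦1, 4↦4, 5↦5, 6↦5]  zeros at y ∈ ∅
Collecting zeros: affine points = {(0, 5), (2, 6), (5, 3), (5, 4)}.
Total count |C(F_7)_aff| = 4.


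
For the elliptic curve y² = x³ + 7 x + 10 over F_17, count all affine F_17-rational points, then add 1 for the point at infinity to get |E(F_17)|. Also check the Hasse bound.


Affine points = {(1, 1), (1, 16), (2, 7), (2, 10), (4, 0), (5, 0), (6, 8), (6, 9), (8, 0), (10, 3), (10, 14), (14, 8), (14, 9), (16, 6), (16, 11)}; affine count = 15; |E(F_17)| = 16.

Discriminant check: Δ ∝ 4a³ + 27b² = 4·7³ + 27·10² = 4·343 + 27·100 ≡ 9 (mod 17). Nonzero ⇒ E is nonsingular.
For each x ∈ F_17, compute rhs = x³ + 7·x + 10 mod 17, then count y ∈ F_17 with y² ≡ rhs.
  x = 0: rhs = 10, matching y values: none (0 points).
  x = 1: rhs = 1, matching y values: 1, 16 (2 points).
  x = 2: rhs = 15, matching y values: 7, 10 (2 points).
  x = 3: rhs = 7, matching y values: none (0 points).
  x = 4: rhs = 0, matching y values: 0 (1 points).
  x = 5: rhs = 0, matching y values: 0 (1 points).
  x = 6: rhs = 13, matching y values: 8, 9 (2 points).
  x = 7: rhs = 11, matching y values: none (0 points).
  x = 8: rhs = 0, matching y values: 0 (1 points).
  x = 9: rhs = 3, matching y values: none (0 points).
  x = 10: rhs = 9, matching y values: 3, 14 (2 points).
  x = 11: rhs = 7, matching y values: none (0 points).
  x = 12: rhs = 3, matching y values: none (0 points).
  x = 13: rhs = 3, matching y values: none (0 points).
  x = 14: rhs = 13, matching y values: 8, 9 (2 points).
  x = 15: rhs = 5, matching y values: none (0 points).
  x = 16: rhs = 2, matching y values: 6, 11 (2 points).
Total affine count: 15.
Full point count |E(F_17)| = 15 + 1 = 16.
Hasse bound: |16 − (17+1)| = |-2| = 2 ≤ 2√17 ≈ 8.2462 ✓.


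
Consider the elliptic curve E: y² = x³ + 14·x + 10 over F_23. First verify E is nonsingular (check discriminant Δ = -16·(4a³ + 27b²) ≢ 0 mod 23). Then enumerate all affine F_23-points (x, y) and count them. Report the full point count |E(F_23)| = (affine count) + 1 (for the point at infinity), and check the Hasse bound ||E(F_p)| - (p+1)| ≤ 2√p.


Affine points = {(1, 5), (1, 18), (2, 0), (8, 6), (8, 17), (10, 0), (11, 0), (14, 11), (14, 12), (16, 11), (16, 12), (17, 3), (17, 20), (22, 8), (22, 15)}; affine count = 15; |E(F_23)| = 16.

Discriminant check: Δ ∝ 4a³ + 27b² = 4·14³ + 27·10² = 4·2744 + 27·100 ≡ 14 (mod 23). Nonzero ⇒ E is nonsingular.
For each x ∈ F_23, compute rhs = x³ + 14·x + 10 mod 23, then count y ∈ F_23 with y² ≡ rhs.
  x = 0: rhs = 10, matching y values: none (0 points).
  x = 1: rhs = 2, matching y values: 5, 18 (2 points).
  x = 2: rhs = 0, matching y values: 0 (1 points).
  x = 3: rhs = 10, matching y values: none (0 points).
  x = 4: rhs = 15, matching y values: none (0 points).
  x = 5: rhs = 21, matching y values: none (0 points).
  x = 6: rhs = 11, matching y values: none (0 points).
  x = 7: rhs = 14, matching y values: none (0 points).
  x = 8: rhs = 13, matching y values: 6, 17 (2 points).
  x = 9: rhs = 14, matching y values: none (0 points).
  x = 10: rhs = 0, matching y values: 0 (1 points).
  x = 11: rhs = 0, matching y values: 0 (1 points).
  x = 12: rhs = 20, matching y values: none (0 points).
  x = 13: rhs = 20, matching y values: none (0 points).
  x = 14: rhs = 6, matching y values: 11, 12 (2 points).
  x = 15: rhs = 7, matching y values: none (0 points).
  x = 16: rhs = 6, matching y values: 11, 12 (2 points).
  x = 17: rhs = 9, matching y values: 3, 20 (2 points).
  x = 18: rhs = 22, matching y values: none (0 points).
  x = 19: rhs = 5, matching y values: none (0 points).
  x = 20: rhs = 10, matching y values: none (0 points).
  x = 21: rhs = 20, matching y values: none (0 points).
  x = 22: rhs = 18, matching y values: 8, 15 (2 points).
Total affine count: 15.
Full point count |E(F_23)| = 15 + 1 = 16.
Hasse bound: |16 − (23+1)| = |-8| = 8 ≤ 2√23 ≈ 9.5917 ✓.


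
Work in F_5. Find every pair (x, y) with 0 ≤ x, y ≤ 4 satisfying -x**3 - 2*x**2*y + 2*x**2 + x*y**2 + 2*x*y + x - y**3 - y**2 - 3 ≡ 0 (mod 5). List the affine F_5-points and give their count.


Affine F_5-points: {(0, 1), (0, 2), (1, 4), (2, 1), (2, 4), (3, 1), (4, 2)}; count = 7.

For each of the 25 pairs (x, y) ∈ F_5², evaluate f(x, y) mod 5. Record the zeros.
  x = 0: [0↦2, 1↦0, 2↦0, 3↦1, 4↦2]  zeros at y ∈ {1, 2}
  x = 1: [0↦4, 1↦3, 2↦1, 3↦2, 4↦0]  zeros at y ∈ {4}
  x = 2: [0↦4, 1↦0, 2↦2, 3↦4, 4↦0]  zeros at y ∈ {1, 4}
  x = 3: [0↦1, 1↦0, 2↦2, 3↦1, 4↦1]  zeros at y ∈ {1}
  x = 4: [0↦4, 1↦2, 2↦0, 3↦2, 4↦2]  zeros at y ∈ {2}
Collecting zeros: affine points = {(0, 1), (0, 2), (1, 4), (2, 1), (2, 4), (3, 1), (4, 2)}.
Total count |C(F_5)_aff| = 7.


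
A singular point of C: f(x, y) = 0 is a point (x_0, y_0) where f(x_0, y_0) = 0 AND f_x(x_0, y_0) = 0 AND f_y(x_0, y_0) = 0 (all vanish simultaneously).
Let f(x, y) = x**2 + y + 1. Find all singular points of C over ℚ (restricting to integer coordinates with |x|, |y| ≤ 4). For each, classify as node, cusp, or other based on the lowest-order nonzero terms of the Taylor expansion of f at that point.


No singular points in the scanned grid; C is smooth there.

Compute partial derivatives:
  f_x = 2*x.
  f_y = 1.
f_y = 1 is a nonzero constant, so f_y never vanishes: no point (x, y) can satisfy f = f_x = f_y = 0. In particular no (x, y) ∈ {−4, ..., 4}² is singular; the curve is smooth.


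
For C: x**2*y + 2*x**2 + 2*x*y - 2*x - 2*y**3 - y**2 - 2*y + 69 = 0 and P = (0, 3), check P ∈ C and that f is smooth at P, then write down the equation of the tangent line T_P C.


Tangent line at P: 4*x - 62*y + 186 = 0.

Step 1: f(0, 3) = 0, so P lies on C.
Step 2: partial derivatives
  f_x(x, y) = 2*x*y + 4*x + 2*y - 2, f_y(x, y) = x**2 + 2*x - 6*y**2 - 2*y - 2.
  f_x(P) = 4, f_y(P) = -62 (gradient nonzero, so P is smooth).
Step 3: tangent line at P: 4·(x − 0) + -62·(y − 3) = 0.
Expanding: 4*x - 62*y + 186 = 0.
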